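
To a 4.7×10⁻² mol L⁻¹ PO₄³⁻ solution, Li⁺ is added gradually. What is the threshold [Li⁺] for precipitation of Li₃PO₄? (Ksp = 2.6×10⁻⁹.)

3.8×10⁻³ M

A salt starts to precipitate once the ion product Q reaches its Ksp.
Li₃PO₄(s) ⇌ 3 Li⁺(aq) + PO₄³⁻(aq)
Ksp = [Li⁺]^3[PO₄³⁻] = [Li⁺]^3(4.7×10⁻²)
[Li⁺]^3 = 2.6×10⁻⁹ / (4.7×10⁻²) = 5.5×10⁻⁸
[Li⁺] = 3.8×10⁻³ mol L⁻¹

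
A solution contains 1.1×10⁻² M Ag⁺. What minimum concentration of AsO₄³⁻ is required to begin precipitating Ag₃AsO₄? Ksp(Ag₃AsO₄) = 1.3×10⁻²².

9.8×10⁻¹⁷ M

Each salt precipitates once Q = Ksp for that salt.
Ag₃AsO₄(s) ⇌ 3 Ag⁺(aq) + AsO₄³⁻(aq)
Ksp = [Ag⁺]^3[AsO₄³⁻] = [AsO₄³⁻](1.1×10⁻²)^3
[AsO₄³⁻] = 1.3×10⁻²² / (1.1×10⁻²)^3 = 9.8×10⁻¹⁷
[AsO₄³⁻] = 9.8×10⁻¹⁷ M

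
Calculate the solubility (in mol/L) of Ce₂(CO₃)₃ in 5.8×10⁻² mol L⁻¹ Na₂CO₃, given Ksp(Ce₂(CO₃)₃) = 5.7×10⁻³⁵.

2.7×10⁻¹⁶ M

Ce₂(CO₃)₃(s) ⇌ 2 Ce³⁺(aq) + 3 CO₃²⁻(aq)
Let s be the solubility of Ce₂(CO₃)₃ here. The common ion gives [CO₃²⁻] ≈ 5.8×10⁻² mol L⁻¹, and [Ce³⁺] = 2s.
Ksp = [Ce³⁺]^2[CO₃²⁻]^3 = (2s)^2(5.8×10⁻²)^3
(2s)^2 = 5.7×10⁻³⁵ / (5.8×10⁻²)^3 = 2.9×10⁻³¹
s = 2.7×10⁻¹⁶ mol L⁻¹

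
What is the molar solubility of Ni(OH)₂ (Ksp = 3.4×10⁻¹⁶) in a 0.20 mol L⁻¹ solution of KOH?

Ni(OH)₂(s) ⇌ Ni²⁺(aq) + 2 OH⁻(aq)
OH⁻ is already present at 0.20 mol L⁻¹. If s mol/L of Ni(OH)₂ dissolves, [Ni²⁺] = s while [OH⁻] ≈ 0.20 mol L⁻¹.
Ksp = [Ni²⁺][OH⁻]^2 = s(0.20)^2
s = 3.4×10⁻¹⁶ / (0.20)^2 = 8.5×10⁻¹⁵
s = 8.5×10⁻¹⁵ mol L⁻¹

8.5×10⁻¹⁵ M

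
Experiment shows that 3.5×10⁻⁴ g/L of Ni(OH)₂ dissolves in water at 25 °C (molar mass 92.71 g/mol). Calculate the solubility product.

Ksp = 2.2×10⁻¹⁶

Molar solubility s = (3.5×10⁻⁴ g/L) / (92.71 g/mol) = 3.775×10⁻⁶ mol/L
Ni(OH)₂(s) ⇌ Ni²⁺(aq) + 2 OH⁻(aq)
For each mole of Ni(OH)₂ that dissolves per liter, [Ni²⁺] = s and [OH⁻] = 2s; let s denote this solubility.
Ksp = [Ni²⁺][OH⁻]^2 = s · (2s)^2 = 4s^3
Ksp = 4 × (3.775×10⁻⁶)^3 = 2.2×10⁻¹⁶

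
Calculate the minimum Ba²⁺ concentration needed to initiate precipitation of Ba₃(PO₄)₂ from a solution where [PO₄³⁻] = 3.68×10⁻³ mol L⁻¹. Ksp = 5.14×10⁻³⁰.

Precipitation of each salt begins when its ion product equals Ksp.
Ba₃(PO₄)₂(s) ⇌ 3 Ba²⁺(aq) + 2 PO₄³⁻(aq)
Ksp = [Ba²⁺]^3[PO₄³⁻]^2 = [Ba²⁺]^3(3.68×10⁻³)^2
[Ba²⁺]^3 = 5.14×10⁻³⁰ / (3.68×10⁻³)^2 = 3.80×10⁻²⁵
[Ba²⁺] = 7.24×10⁻⁹ mol L⁻¹

7.24×10⁻⁹ M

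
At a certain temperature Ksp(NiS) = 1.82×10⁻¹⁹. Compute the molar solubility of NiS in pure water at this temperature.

NiS(s) ⇌ Ni²⁺(aq) + S²⁻(aq)
For each mole of NiS that dissolves per liter, [Ni²⁺] = s and [S²⁻] = s; let s denote this solubility.
Ksp = [Ni²⁺][S²⁻] = s · s = s^2
s^2 = 1.82×10⁻¹⁹
s = (1.82×10⁻¹⁹)^(1/2) = 4.27×10⁻¹⁰ mol L⁻¹

4.27×10⁻¹⁰ M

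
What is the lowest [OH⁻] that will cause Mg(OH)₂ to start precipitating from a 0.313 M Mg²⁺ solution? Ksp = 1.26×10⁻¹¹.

6.34×10⁻⁶ M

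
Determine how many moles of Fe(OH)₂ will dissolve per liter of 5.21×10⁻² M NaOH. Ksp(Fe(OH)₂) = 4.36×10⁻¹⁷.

Fe(OH)₂(s) ⇌ Fe²⁺(aq) + 2 OH⁻(aq)
The solution already contains OH⁻ at 5.21×10⁻² M. Let s be the molar solubility of Fe(OH)₂.
[OH⁻] ≈ 5.21×10⁻² M (common ion dominates); [Fe²⁺] = s.
Ksp = [Fe²⁺][OH⁻]^2 = s(5.21×10⁻²)^2
s = 4.36×10⁻¹⁷ / (5.21×10⁻²)^2 = 1.61×10⁻¹⁴
s = 1.61×10⁻¹⁴ M

1.61×10⁻¹⁴ M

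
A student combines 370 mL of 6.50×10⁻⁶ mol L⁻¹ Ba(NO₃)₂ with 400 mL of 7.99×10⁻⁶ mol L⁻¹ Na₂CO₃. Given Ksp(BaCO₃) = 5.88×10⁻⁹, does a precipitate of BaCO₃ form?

No

After mixing, V = 370 mL + 400 mL = 770 mL.
[Ba²⁺] = (6.50×10⁻⁶)(370)/770 = 3.12×10⁻⁶ mol L⁻¹
[CO₃²⁻] = (7.99×10⁻⁶)(400)/770 = 4.15×10⁻⁶ mol L⁻¹
Q = [Ba²⁺][CO₃²⁻] = 1.30×10⁻¹¹
Q = 1.30×10⁻¹¹ < Ksp = 5.88×10⁻⁹, so the solution is unsaturated and no precipitate forms.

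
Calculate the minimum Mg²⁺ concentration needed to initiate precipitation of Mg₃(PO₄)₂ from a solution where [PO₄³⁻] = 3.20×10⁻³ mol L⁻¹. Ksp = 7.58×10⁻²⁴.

Precipitation begins when Q = Ksp.
Mg₃(PO₄)₂(s) ⇌ 3 Mg²⁺(aq) + 2 PO₄³⁻(aq)
Ksp = [Mg²⁺]^3[PO₄³⁻]^2 = [Mg²⁺]^3(3.20×10⁻³)^2
[Mg²⁺]^3 = 7.58×10⁻²⁴ / (3.20×10⁻³)^2 = 7.40×10⁻¹⁹
[Mg²⁺] = 9.05×10⁻⁷ mol L⁻¹

9.05×10⁻⁷ M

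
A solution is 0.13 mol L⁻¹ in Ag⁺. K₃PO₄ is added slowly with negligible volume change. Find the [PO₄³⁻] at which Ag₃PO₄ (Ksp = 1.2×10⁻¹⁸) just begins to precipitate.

5.5×10⁻¹⁶ M

Each salt precipitates once Q = Ksp for that salt.
Ag₃PO₄(s) ⇌ 3 Ag⁺(aq) + PO₄³⁻(aq)
Ksp = [Ag⁺]^3[PO₄³⁻] = [PO₄³⁻](0.13)^3
[PO₄³⁻] = 1.2×10⁻¹⁸ / (0.13)^3 = 5.5×10⁻¹⁶
[PO₄³⁻] = 5.5×10⁻¹⁶ mol L⁻¹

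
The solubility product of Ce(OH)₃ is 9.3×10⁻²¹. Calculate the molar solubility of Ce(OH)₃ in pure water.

4.3×10⁻⁶ M

Ce(OH)₃(s) ⇌ Ce³⁺(aq) + 3 OH⁻(aq)
For each mole of Ce(OH)₃ that dissolves per liter, [Ce³⁺] = s and [OH⁻] = 3s; let s denote this solubility.
Ksp = [Ce³⁺][OH⁻]^3 = s · (3s)^3 = 27s^4
27s^4 = 9.3×10⁻²¹  ⇒  s^4 = 3.4×10⁻²²
s = (3.4×10⁻²²)^(1/4) = 4.3×10⁻⁶ M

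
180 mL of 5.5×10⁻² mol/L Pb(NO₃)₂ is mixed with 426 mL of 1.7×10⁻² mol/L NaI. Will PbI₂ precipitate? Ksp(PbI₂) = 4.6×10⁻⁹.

Yes

The combined volume is 606 mL.
[Pb²⁺] = (5.5×10⁻²)(180)/606 = 1.6×10⁻² mol/L
[I⁻] = (1.7×10⁻²)(426)/606 = 1.2×10⁻² mol/L
Q = [Pb²⁺][I⁻]^2 = 2.3×10⁻⁶
Q = 2.3×10⁻⁶ > Ksp = 4.6×10⁻⁹, so the solution is supersaturated and PbI₂ precipitates.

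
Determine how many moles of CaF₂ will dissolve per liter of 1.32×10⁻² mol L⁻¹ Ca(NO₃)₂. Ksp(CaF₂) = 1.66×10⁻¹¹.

CaF₂(s) ⇌ Ca²⁺(aq) + 2 F⁻(aq)
The solution already contains Ca²⁺ at 1.32×10⁻² mol L⁻¹. Let s be the molar solubility of CaF₂.
[Ca²⁺] ≈ 1.32×10⁻² mol L⁻¹ (common ion dominates); [F⁻] = 2s.
Ksp = [Ca²⁺][F⁻]^2 = (1.32×10⁻²)(2s)^2
(2s)^2 = 1.66×10⁻¹¹ / (1.32×10⁻²) = 1.26×10⁻⁹
s = 1.77×10⁻⁵ mol L⁻¹

1.77×10⁻⁵ M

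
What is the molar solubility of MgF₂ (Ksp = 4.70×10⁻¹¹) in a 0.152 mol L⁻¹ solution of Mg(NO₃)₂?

8.79×10⁻⁶ M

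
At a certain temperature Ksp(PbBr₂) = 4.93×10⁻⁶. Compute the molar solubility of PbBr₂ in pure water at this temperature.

1.07×10⁻² M

PbBr₂(s) ⇌ Pb²⁺(aq) + 2 Br⁻(aq)
Let s be the molar solubility. Then [Pb²⁺] = s and [Br⁻] = 2s.
Ksp = [Pb²⁺][Br⁻]^2 = s · (2s)^2 = 4s^3
4s^3 = 4.93×10⁻⁶  ⇒  s^3 = 1.23×10⁻⁶
Taking the 3rd root, s = 1.07×10⁻² mol/L.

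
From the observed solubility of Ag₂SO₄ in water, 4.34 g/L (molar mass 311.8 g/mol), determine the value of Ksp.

Ksp = 1.08×10⁻⁵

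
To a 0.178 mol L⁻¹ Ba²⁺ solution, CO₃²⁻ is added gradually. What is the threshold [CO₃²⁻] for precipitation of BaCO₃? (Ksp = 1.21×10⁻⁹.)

6.80×10⁻⁹ M

Precipitation begins when Q = Ksp.
BaCO₃(s) ⇌ Ba²⁺(aq) + CO₃²⁻(aq)
Ksp = [Ba²⁺][CO₃²⁻] = [CO₃²⁻](0.178)
[CO₃²⁻] = 1.21×10⁻⁹ / (0.178) = 6.80×10⁻⁹
[CO₃²⁻] = 6.80×10⁻⁹ mol L⁻¹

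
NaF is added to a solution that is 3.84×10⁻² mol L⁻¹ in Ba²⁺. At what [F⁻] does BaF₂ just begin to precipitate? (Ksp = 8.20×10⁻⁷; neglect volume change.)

4.62×10⁻³ M

A salt starts to precipitate once the ion product Q reaches its Ksp.
BaF₂(s) ⇌ Ba²⁺(aq) + 2 F⁻(aq)
Ksp = [Ba²⁺][F⁻]^2 = [F⁻]^2(3.84×10⁻²)
[F⁻]^2 = 8.20×10⁻⁷ / (3.84×10⁻²) = 2.14×10⁻⁵
[F⁻] = 4.62×10⁻³ mol L⁻¹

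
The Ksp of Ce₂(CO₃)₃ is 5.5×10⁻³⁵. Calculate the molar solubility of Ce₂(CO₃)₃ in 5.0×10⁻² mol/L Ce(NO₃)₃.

Ce₂(CO₃)₃(s) ⇌ 2 Ce³⁺(aq) + 3 CO₃²⁻(aq)
The solution already contains Ce³⁺ at 5.0×10⁻² mol/L. Let s be the molar solubility of Ce₂(CO₃)₃.
[Ce³⁺] ≈ 5.0×10⁻² mol/L (common ion dominates); [CO₃²⁻] = 3s.
Ksp = [Ce³⁺]^2[CO₃²⁻]^3 = (5.0×10⁻²)^2(3s)^3
(3s)^3 = 5.5×10⁻³⁵ / (5.0×10⁻²)^2 = 2.2×10⁻³²
s = 9.3×10⁻¹² mol/L

9.3×10⁻¹² M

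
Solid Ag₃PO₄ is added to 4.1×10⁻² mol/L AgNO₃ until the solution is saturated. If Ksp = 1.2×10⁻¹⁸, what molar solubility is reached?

Ag₃PO₄(s) ⇌ 3 Ag⁺(aq) + PO₄³⁻(aq)
Ag⁺ is already present at 4.1×10⁻² mol/L. If s mol/L of Ag₃PO₄ dissolves, [PO₄³⁻] = s while [Ag⁺] ≈ 4.1×10⁻² mol/L.
Ksp = [Ag⁺]^3[PO₄³⁻] = (4.1×10⁻²)^3s
s = 1.2×10⁻¹⁸ / (4.1×10⁻²)^3 = 1.7×10⁻¹⁴
s = 1.7×10⁻¹⁴ mol/L

1.7×10⁻¹⁴ M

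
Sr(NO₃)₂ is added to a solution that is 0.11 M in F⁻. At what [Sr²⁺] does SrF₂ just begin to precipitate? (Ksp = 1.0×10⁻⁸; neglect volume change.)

Precipitation begins when Q = Ksp.
SrF₂(s) ⇌ Sr²⁺(aq) + 2 F⁻(aq)
Ksp = [Sr²⁺][F⁻]^2 = [Sr²⁺](0.11)^2
[Sr²⁺] = 1.0×10⁻⁸ / (0.11)^2 = 8.3×10⁻⁷
[Sr²⁺] = 8.3×10⁻⁷ M

8.3×10⁻⁷ M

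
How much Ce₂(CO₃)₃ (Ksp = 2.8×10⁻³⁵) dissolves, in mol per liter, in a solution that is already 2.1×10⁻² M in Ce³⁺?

1.3×10⁻¹¹ M

Ce₂(CO₃)₃(s) ⇌ 2 Ce³⁺(aq) + 3 CO₃²⁻(aq)
Ce³⁺ is already present at 2.1×10⁻² M. If s mol/L of Ce₂(CO₃)₃ dissolves, [CO₃²⁻] = 3s while [Ce³⁺] ≈ 2.1×10⁻² M.
Ksp = [Ce³⁺]^2[CO₃²⁻]^3 = (2.1×10⁻²)^2(3s)^3
(3s)^3 = 2.8×10⁻³⁵ / (2.1×10⁻²)^2 = 6.3×10⁻³²
s = 1.3×10⁻¹¹ M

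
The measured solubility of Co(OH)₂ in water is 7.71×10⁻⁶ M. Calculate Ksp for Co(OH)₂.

Co(OH)₂(s) ⇌ Co²⁺(aq) + 2 OH⁻(aq)
For each mole of Co(OH)₂ that dissolves per liter, [Co²⁺] = s and [OH⁻] = 2s; let s denote this solubility.
Ksp = [Co²⁺][OH⁻]^2 = s · (2s)^2 = 4s^3
Ksp = 4 × (7.71×10⁻⁶)^3 = 1.83×10⁻¹⁵

Ksp = 1.83×10⁻¹⁵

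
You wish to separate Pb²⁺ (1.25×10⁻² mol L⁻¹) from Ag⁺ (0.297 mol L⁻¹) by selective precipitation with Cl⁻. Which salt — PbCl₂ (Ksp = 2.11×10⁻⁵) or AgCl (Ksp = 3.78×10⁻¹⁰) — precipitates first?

AgCl

A salt starts to precipitate once the ion product Q reaches its Ksp.
For PbCl₂: [Cl⁻] = (Ksp/[Pb²⁺])^(1/2) = 4.11×10⁻² mol L⁻¹
For AgCl: [Cl⁻] = (Ksp/[Ag⁺]) = 1.27×10⁻⁹ mol L⁻¹
Since AgCl needs less Cl⁻ to reach saturation, it precipitates first.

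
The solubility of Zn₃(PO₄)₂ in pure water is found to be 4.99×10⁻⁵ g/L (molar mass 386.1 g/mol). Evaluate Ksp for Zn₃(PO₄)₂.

Molar solubility s = (4.99×10⁻⁵ g/L) / (386.1 g/mol) = 1.2924×10⁻⁷ mol/L
Zn₃(PO₄)₂(s) ⇌ 3 Zn²⁺(aq) + 2 PO₄³⁻(aq)
If s mol/L of Zn₃(PO₄)₂ dissolves, [Zn²⁺] = 3s and [PO₄³⁻] = 2s.
Ksp = [Zn²⁺]^3[PO₄³⁻]^2 = (3s)^3 · (2s)^2 = 108s^5
Ksp = 108 × (1.2924×10⁻⁷)^5 = 3.89×10⁻³³

Ksp = 3.89×10⁻³³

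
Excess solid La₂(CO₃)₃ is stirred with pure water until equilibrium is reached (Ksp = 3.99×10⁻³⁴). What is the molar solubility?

La₂(CO₃)₃(s) ⇌ 2 La³⁺(aq) + 3 CO₃²⁻(aq)
Call the molar solubility s, so that [La³⁺] = 2s and [CO₃²⁻] = 3s.
Ksp = [La³⁺]^2[CO₃²⁻]^3 = (2s)^2 · (3s)^3 = 108s^5
108s^5 = 3.99×10⁻³⁴  ⇒  s^5 = 3.69×10⁻³⁶
Taking the 5th root, s = 8.19×10⁻⁸ mol L⁻¹.

8.19×10⁻⁸ M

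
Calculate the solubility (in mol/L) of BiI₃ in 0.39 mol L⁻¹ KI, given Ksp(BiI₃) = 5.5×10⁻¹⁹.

9.3×10⁻¹⁸ M

BiI₃(s) ⇌ Bi³⁺(aq) + 3 I⁻(aq)
With I⁻ already at 0.39 mol L⁻¹ and s small, take [I⁻] ≈ 0.39 mol L⁻¹ and [Bi³⁺] = s.
Ksp = [Bi³⁺][I⁻]^3 = s(0.39)^3
s = 5.5×10⁻¹⁹ / (0.39)^3 = 9.3×10⁻¹⁸
s = 9.3×10⁻¹⁸ mol L⁻¹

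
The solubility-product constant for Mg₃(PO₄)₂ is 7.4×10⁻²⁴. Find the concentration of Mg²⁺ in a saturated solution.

Mg₃(PO₄)₂(s) ⇌ 3 Mg²⁺(aq) + 2 PO₄³⁻(aq)
Call the molar solubility s, so that [Mg²⁺] = 3s and [PO₄³⁻] = 2s.
Ksp = [Mg²⁺]^3[PO₄³⁻]^2 = (3s)^3 · (2s)^2 = 108s^5 = 7.4×10⁻²⁴
s = 9.3×10⁻⁶ mol L⁻¹
[Mg²⁺] = 3s = 2.8×10⁻⁵ mol L⁻¹

2.8×10⁻⁵ M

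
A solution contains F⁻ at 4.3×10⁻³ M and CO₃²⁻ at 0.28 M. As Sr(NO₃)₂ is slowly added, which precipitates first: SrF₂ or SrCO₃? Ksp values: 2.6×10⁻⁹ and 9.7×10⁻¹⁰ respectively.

A salt starts to precipitate once the ion product Q reaches its Ksp.
For SrF₂: [Sr²⁺] = (Ksp/[F⁻]^2) = 1.4×10⁻⁴ M
For SrCO₃: [Sr²⁺] = (Ksp/[CO₃²⁻]) = 3.5×10⁻⁹ M
SrCO₃ requires the lower [Sr²⁺], so it precipitates first.

SrCO₃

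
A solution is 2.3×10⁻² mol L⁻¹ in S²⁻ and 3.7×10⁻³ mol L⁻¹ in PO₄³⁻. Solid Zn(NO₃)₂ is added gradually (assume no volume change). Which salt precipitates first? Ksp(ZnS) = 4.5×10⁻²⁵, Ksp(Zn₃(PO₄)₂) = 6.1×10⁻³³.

ZnS

Precipitation of each salt begins when its ion product equals Ksp.
For ZnS: [Zn²⁺] = (Ksp/[S²⁻]) = 2.0×10⁻²³ mol L⁻¹
For Zn₃(PO₄)₂: [Zn²⁺] = (Ksp/[PO₄³⁻]^2)^(1/3) = 7.6×10⁻¹⁰ mol L⁻¹
The smaller threshold [Zn²⁺] is reached first, so ZnS precipitates first.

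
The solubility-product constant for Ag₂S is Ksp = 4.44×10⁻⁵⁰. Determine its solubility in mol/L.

Ag₂S(s) ⇌ 2 Ag⁺(aq) + S²⁻(aq)
Let s be the molar solubility. Then [Ag⁺] = 2s and [S²⁻] = s.
Ksp = [Ag⁺]^2[S²⁻] = (2s)^2 · s = 4s^3
4s^3 = 4.44×10⁻⁵⁰  ⇒  s^3 = 1.11×10⁻⁵⁰
s = (1.11×10⁻⁵⁰)^(1/3) = 2.23×10⁻¹⁷ mol L⁻¹

2.23×10⁻¹⁷ M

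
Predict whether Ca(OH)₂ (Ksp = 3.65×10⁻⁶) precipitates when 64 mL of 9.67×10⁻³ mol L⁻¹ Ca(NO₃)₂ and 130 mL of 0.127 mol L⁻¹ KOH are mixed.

Yes

After mixing, V = 64 mL + 130 mL = 194 mL.
[Ca²⁺] = (9.67×10⁻³)(64)/194 = 3.19×10⁻³ mol L⁻¹
[OH⁻] = (0.127)(130)/194 = 8.51×10⁻² mol L⁻¹
Q = [Ca²⁺][OH⁻]^2 = 2.31×10⁻⁵
Because Q > Ksp (2.31×10⁻⁵ vs 3.65×10⁻⁶), a precipitate of Ca(OH)₂ forms.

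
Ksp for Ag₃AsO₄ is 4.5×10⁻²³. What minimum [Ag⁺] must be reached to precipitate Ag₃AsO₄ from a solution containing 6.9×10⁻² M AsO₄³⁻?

Each salt precipitates once Q = Ksp for that salt.
Ag₃AsO₄(s) ⇌ 3 Ag⁺(aq) + AsO₄³⁻(aq)
Ksp = [Ag⁺]^3[AsO₄³⁻] = [Ag⁺]^3(6.9×10⁻²)
[Ag⁺]^3 = 4.5×10⁻²³ / (6.9×10⁻²) = 6.5×10⁻²²
[Ag⁺] = 8.7×10⁻⁸ M

8.7×10⁻⁸ M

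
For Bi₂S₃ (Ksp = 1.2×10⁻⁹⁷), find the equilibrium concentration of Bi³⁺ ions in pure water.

Bi₂S₃(s) ⇌ 2 Bi³⁺(aq) + 3 S²⁻(aq)
Call the molar solubility s, so that [Bi³⁺] = 2s and [S²⁻] = 3s.
Ksp = [Bi³⁺]^2[S²⁻]^3 = (2s)^2 · (3s)^3 = 108s^5 = 1.2×10⁻⁹⁷
s = 1.6×10⁻²⁰ mol/L
[Bi³⁺] = 2s = 3.2×10⁻²⁰ mol/L

3.2×10⁻²⁰ M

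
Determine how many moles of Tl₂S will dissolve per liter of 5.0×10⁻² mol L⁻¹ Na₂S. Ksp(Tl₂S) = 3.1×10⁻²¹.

1.2×10⁻¹⁰ M

Tl₂S(s) ⇌ 2 Tl⁺(aq) + S²⁻(aq)
Let s be the solubility of Tl₂S here. The common ion gives [S²⁻] ≈ 5.0×10⁻² mol L⁻¹, and [Tl⁺] = 2s.
Ksp = [Tl⁺]^2[S²⁻] = (2s)^2(5.0×10⁻²)
(2s)^2 = 3.1×10⁻²¹ / (5.0×10⁻²) = 6.2×10⁻²⁰
s = 1.2×10⁻¹⁰ mol L⁻¹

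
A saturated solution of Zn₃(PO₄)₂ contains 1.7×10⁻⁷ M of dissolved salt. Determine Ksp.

Ksp = 1.5×10⁻³²

Zn₃(PO₄)₂(s) ⇌ 3 Zn²⁺(aq) + 2 PO₄³⁻(aq)
Call the molar solubility s, so that [Zn²⁺] = 3s and [PO₄³⁻] = 2s.
Ksp = [Zn²⁺]^3[PO₄³⁻]^2 = (3s)^3 · (2s)^2 = 108s^5
Ksp = 108 × (1.7×10⁻⁷)^5 = 1.5×10⁻³²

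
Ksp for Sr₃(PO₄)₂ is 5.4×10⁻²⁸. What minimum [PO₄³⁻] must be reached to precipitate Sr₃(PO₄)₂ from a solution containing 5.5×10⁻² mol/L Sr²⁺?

1.8×10⁻¹² M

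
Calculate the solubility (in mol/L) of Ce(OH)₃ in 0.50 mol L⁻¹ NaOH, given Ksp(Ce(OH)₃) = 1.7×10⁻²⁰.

1.4×10⁻¹⁹ M

Ce(OH)₃(s) ⇌ Ce³⁺(aq) + 3 OH⁻(aq)
With OH⁻ already at 0.50 mol L⁻¹ and s small, take [OH⁻] ≈ 0.50 mol L⁻¹ and [Ce³⁺] = s.
Ksp = [Ce³⁺][OH⁻]^3 = s(0.50)^3
s = 1.7×10⁻²⁰ / (0.50)^3 = 1.4×10⁻¹⁹
s = 1.4×10⁻¹⁹ mol L⁻¹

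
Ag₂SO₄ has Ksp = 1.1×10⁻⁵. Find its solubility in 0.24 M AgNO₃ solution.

Ag₂SO₄(s) ⇌ 2 Ag⁺(aq) + SO₄²⁻(aq)
Ag⁺ is already present at 0.24 M. If s mol/L of Ag₂SO₄ dissolves, [SO₄²⁻] = s while [Ag⁺] ≈ 0.24 M.
Ksp = [Ag⁺]^2[SO₄²⁻] = (0.24)^2s
s = 1.1×10⁻⁵ / (0.24)^2 = 1.9×10⁻⁴
s = 1.9×10⁻⁴ M

1.9×10⁻⁴ M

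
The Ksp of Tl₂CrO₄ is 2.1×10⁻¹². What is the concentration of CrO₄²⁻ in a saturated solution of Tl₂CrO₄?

8.1×10⁻⁵ M

Tl₂CrO₄(s) ⇌ 2 Tl⁺(aq) + CrO₄²⁻(aq)
For each mole of Tl₂CrO₄ that dissolves per liter, [Tl⁺] = 2s and [CrO₄²⁻] = s; let s denote this solubility.
Ksp = [Tl⁺]^2[CrO₄²⁻] = (2s)^2 · s = 4s^3 = 2.1×10⁻¹²
s = 8.1×10⁻⁵ mol/L
[CrO₄²⁻] = s = 8.1×10⁻⁵ mol/L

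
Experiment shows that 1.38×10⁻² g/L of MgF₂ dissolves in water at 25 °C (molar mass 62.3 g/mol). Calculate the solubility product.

Ksp = 4.35×10⁻¹¹

Convert to molarity: s = 1.38×10⁻² / 62.3 = 2.2151×10⁻⁴ mol/L
MgF₂(s) ⇌ Mg²⁺(aq) + 2 F⁻(aq)
If s mol/L of MgF₂ dissolves, [Mg²⁺] = s and [F⁻] = 2s.
Ksp = [Mg²⁺][F⁻]^2 = s · (2s)^2 = 4s^3
Ksp = 4 × (2.2151×10⁻⁴)^3 = 4.35×10⁻¹¹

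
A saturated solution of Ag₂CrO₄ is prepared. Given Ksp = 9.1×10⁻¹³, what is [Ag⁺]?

1.2×10⁻⁴ M

Ag₂CrO₄(s) ⇌ 2 Ag⁺(aq) + CrO₄²⁻(aq)
Let s be the molar solubility. Then [Ag⁺] = 2s and [CrO₄²⁻] = s.
Ksp = [Ag⁺]^2[CrO₄²⁻] = (2s)^2 · s = 4s^3 = 9.1×10⁻¹³
s = 6.1×10⁻⁵ M
[Ag⁺] = 2s = 1.2×10⁻⁴ M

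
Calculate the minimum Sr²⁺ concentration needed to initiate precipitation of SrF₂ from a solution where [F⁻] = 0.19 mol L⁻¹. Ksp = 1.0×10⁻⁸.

2.8×10⁻⁷ M

A salt starts to precipitate once the ion product Q reaches its Ksp.
SrF₂(s) ⇌ Sr²⁺(aq) + 2 F⁻(aq)
Ksp = [Sr²⁺][F⁻]^2 = [Sr²⁺](0.19)^2
[Sr²⁺] = 1.0×10⁻⁸ / (0.19)^2 = 2.8×10⁻⁷
[Sr²⁺] = 2.8×10⁻⁷ mol L⁻¹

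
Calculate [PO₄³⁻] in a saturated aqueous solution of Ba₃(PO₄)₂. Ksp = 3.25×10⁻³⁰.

Ba₃(PO₄)₂(s) ⇌ 3 Ba²⁺(aq) + 2 PO₄³⁻(aq)
With molar solubility s: [Ba²⁺] = 3s, [PO₄³⁻] = 2s.
Ksp = [Ba²⁺]^3[PO₄³⁻]^2 = (3s)^3 · (2s)^2 = 108s^5 = 3.25×10⁻³⁰
s = 4.96×10⁻⁷ mol/L
[PO₄³⁻] = 2s = 9.92×10⁻⁷ mol/L

9.92×10⁻⁷ M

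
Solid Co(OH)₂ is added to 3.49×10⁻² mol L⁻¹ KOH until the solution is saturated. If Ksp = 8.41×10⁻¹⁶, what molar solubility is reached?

Co(OH)₂(s) ⇌ Co²⁺(aq) + 2 OH⁻(aq)
OH⁻ is already present at 3.49×10⁻² mol L⁻¹. If s mol/L of Co(OH)₂ dissolves, [Co²⁺] = s while [OH⁻] ≈ 3.49×10⁻² mol L⁻¹.
Ksp = [Co²⁺][OH⁻]^2 = s(3.49×10⁻²)^2
s = 8.41×10⁻¹⁶ / (3.49×10⁻²)^2 = 6.90×10⁻¹³
s = 6.90×10⁻¹³ mol L⁻¹

6.90×10⁻¹³ M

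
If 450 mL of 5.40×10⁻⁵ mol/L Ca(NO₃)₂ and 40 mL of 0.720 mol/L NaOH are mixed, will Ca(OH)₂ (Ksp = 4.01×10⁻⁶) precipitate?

The combined volume is 490 mL.
[Ca²⁺] = (5.40×10⁻⁵)(450)/490 = 4.96×10⁻⁵ mol/L
[OH⁻] = (0.720)(40)/490 = 5.88×10⁻² mol/L
Q = [Ca²⁺][OH⁻]^2 = 1.71×10⁻⁷
Since Q (1.71×10⁻⁷) is less than Ksp (4.01×10⁻⁶), no Ca(OH)₂ precipitates.

No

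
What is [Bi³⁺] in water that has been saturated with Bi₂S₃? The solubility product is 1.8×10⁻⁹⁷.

Bi₂S₃(s) ⇌ 2 Bi³⁺(aq) + 3 S²⁻(aq)
If s mol/L of Bi₂S₃ dissolves, [Bi³⁺] = 2s and [S²⁻] = 3s.
Ksp = [Bi³⁺]^2[S²⁻]^3 = (2s)^2 · (3s)^3 = 108s^5 = 1.8×10⁻⁹⁷
s = 1.8×10⁻²⁰ M
[Bi³⁺] = 2s = 3.5×10⁻²⁰ M

3.5×10⁻²⁰ M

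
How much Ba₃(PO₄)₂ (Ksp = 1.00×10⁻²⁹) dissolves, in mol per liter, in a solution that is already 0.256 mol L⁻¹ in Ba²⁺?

Ba₃(PO₄)₂(s) ⇌ 3 Ba²⁺(aq) + 2 PO₄³⁻(aq)
Ba²⁺ is already present at 0.256 mol L⁻¹. If s mol/L of Ba₃(PO₄)₂ dissolves, [PO₄³⁻] = 2s while [Ba²⁺] ≈ 0.256 mol L⁻¹.
Ksp = [Ba²⁺]^3[PO₄³⁻]^2 = (0.256)^3(2s)^2
(2s)^2 = 1.00×10⁻²⁹ / (0.256)^3 = 5.96×10⁻²⁸
s = 1.22×10⁻¹⁴ mol L⁻¹

1.22×10⁻¹⁴ M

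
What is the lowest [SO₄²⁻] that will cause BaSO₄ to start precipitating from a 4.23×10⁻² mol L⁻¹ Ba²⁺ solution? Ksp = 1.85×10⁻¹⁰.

4.37×10⁻⁹ M

A salt starts to precipitate once the ion product Q reaches its Ksp.
BaSO₄(s) ⇌ Ba²⁺(aq) + SO₄²⁻(aq)
Ksp = [Ba²⁺][SO₄²⁻] = [SO₄²⁻](4.23×10⁻²)
[SO₄²⁻] = 1.85×10⁻¹⁰ / (4.23×10⁻²) = 4.37×10⁻⁹
[SO₄²⁻] = 4.37×10⁻⁹ mol L⁻¹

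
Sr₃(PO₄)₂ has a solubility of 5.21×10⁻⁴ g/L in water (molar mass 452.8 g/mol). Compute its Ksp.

Ksp = 2.18×10⁻²⁸

Convert to molarity: s = 5.21×10⁻⁴ / 452.8 = 1.1506×10⁻⁶ mol/L
Sr₃(PO₄)₂(s) ⇌ 3 Sr²⁺(aq) + 2 PO₄³⁻(aq)
Let s be the molar solubility. Then [Sr²⁺] = 3s and [PO₄³⁻] = 2s.
Ksp = [Sr²⁺]^3[PO₄³⁻]^2 = (3s)^3 · (2s)^2 = 108s^5
Ksp = 108 × (1.1506×10⁻⁶)^5 = 2.18×10⁻²⁸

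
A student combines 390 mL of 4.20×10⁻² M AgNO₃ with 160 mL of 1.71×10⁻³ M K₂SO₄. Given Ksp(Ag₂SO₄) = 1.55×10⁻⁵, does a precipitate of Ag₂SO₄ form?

Total volume after mixing = 390 + 160 = 550 mL.
[Ag⁺] = (4.20×10⁻²)(390)/550 = 2.98×10⁻² M
[SO₄²⁻] = (1.71×10⁻³)(160)/550 = 4.97×10⁻⁴ M
Q = [Ag⁺]^2[SO₄²⁻] = 4.41×10⁻⁷
Q < Ksp (4.41×10⁻⁷ vs 1.55×10⁻⁵); the solution remains unsaturated and no precipitate forms.

No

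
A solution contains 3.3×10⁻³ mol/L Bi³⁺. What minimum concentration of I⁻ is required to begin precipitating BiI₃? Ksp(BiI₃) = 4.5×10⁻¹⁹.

The threshold for precipitation is Q = Ksp.
BiI₃(s) ⇌ Bi³⁺(aq) + 3 I⁻(aq)
Ksp = [Bi³⁺][I⁻]^3 = [I⁻]^3(3.3×10⁻³)
[I⁻]^3 = 4.5×10⁻¹⁹ / (3.3×10⁻³) = 1.4×10⁻¹⁶
[I⁻] = 5.1×10⁻⁶ mol/L

5.1×10⁻⁶ M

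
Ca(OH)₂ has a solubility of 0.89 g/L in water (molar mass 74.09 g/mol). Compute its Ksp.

Ksp = 6.9×10⁻⁶

Convert to molarity: s = 0.89 / 74.09 = 1.201×10⁻² mol/L
Ca(OH)₂(s) ⇌ Ca²⁺(aq) + 2 OH⁻(aq)
Call the molar solubility s, so that [Ca²⁺] = s and [OH⁻] = 2s.
Ksp = [Ca²⁺][OH⁻]^2 = s · (2s)^2 = 4s^3
Ksp = 4 × (1.201×10⁻²)^3 = 6.9×10⁻⁶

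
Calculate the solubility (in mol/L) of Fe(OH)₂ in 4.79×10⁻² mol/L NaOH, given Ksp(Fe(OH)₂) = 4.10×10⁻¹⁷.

Fe(OH)₂(s) ⇌ Fe²⁺(aq) + 2 OH⁻(aq)
The solution already contains OH⁻ at 4.79×10⁻² mol/L. Let s be the molar solubility of Fe(OH)₂.
[OH⁻] ≈ 4.79×10⁻² mol/L (common ion dominates); [Fe²⁺] = s.
Ksp = [Fe²⁺][OH⁻]^2 = s(4.79×10⁻²)^2
s = 4.10×10⁻¹⁷ / (4.79×10⁻²)^2 = 1.79×10⁻¹⁴
s = 1.79×10⁻¹⁴ mol/L

1.79×10⁻¹⁴ M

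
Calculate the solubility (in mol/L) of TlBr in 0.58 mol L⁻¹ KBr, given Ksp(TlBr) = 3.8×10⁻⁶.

6.6×10⁻⁶ M

TlBr(s) ⇌ Tl⁺(aq) + Br⁻(aq)
Let s be the solubility of TlBr here. The common ion gives [Br⁻] ≈ 0.58 mol L⁻¹, and [Tl⁺] = s.
Ksp = [Tl⁺][Br⁻] = s(0.58)
s = 3.8×10⁻⁶ / (0.58) = 6.6×10⁻⁶
s = 6.6×10⁻⁶ mol L⁻¹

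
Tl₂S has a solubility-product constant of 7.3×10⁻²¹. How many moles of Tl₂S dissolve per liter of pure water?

Tl₂S(s) ⇌ 2 Tl⁺(aq) + S²⁻(aq)
For each mole of Tl₂S that dissolves per liter, [Tl⁺] = 2s and [S²⁻] = s; let s denote this solubility.
Ksp = [Tl⁺]^2[S²⁻] = (2s)^2 · s = 4s^3
4s^3 = 7.3×10⁻²¹  ⇒  s^3 = 1.8×10⁻²¹
Taking the 3rd root, s = 1.2×10⁻⁷ mol/L.

1.2×10⁻⁷ M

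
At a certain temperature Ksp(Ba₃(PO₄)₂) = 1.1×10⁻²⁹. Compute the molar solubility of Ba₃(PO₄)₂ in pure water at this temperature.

Ba₃(PO₄)₂(s) ⇌ 3 Ba²⁺(aq) + 2 PO₄³⁻(aq)
With molar solubility s: [Ba²⁺] = 3s, [PO₄³⁻] = 2s.
Ksp = [Ba²⁺]^3[PO₄³⁻]^2 = (3s)^3 · (2s)^2 = 108s^5
108s^5 = 1.1×10⁻²⁹  ⇒  s^5 = 1.0×10⁻³¹
Taking the 5th root, s = 6.3×10⁻⁷ M.

6.3×10⁻⁷ M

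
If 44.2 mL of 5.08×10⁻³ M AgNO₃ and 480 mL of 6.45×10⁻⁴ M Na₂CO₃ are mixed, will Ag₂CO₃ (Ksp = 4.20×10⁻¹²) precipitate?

Yes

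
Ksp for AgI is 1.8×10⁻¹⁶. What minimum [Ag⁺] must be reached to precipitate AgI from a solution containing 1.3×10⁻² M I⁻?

1.4×10⁻¹⁴ M

Precipitation begins when Q = Ksp.
AgI(s) ⇌ Ag⁺(aq) + I⁻(aq)
Ksp = [Ag⁺][I⁻] = [Ag⁺](1.3×10⁻²)
[Ag⁺] = 1.8×10⁻¹⁶ / (1.3×10⁻²) = 1.4×10⁻¹⁴
[Ag⁺] = 1.4×10⁻¹⁴ M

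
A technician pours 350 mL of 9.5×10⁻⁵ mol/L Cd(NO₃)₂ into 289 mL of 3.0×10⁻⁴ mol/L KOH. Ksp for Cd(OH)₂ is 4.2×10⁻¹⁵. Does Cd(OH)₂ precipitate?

Total volume after mixing = 350 + 289 = 639 mL.
[Cd²⁺] = (9.5×10⁻⁵)(350)/639 = 5.2×10⁻⁵ mol/L
[OH⁻] = (3.0×10⁻⁴)(289)/639 = 1.4×10⁻⁴ mol/L
Q = [Cd²⁺][OH⁻]^2 = 9.6×10⁻¹³
Since Q (9.6×10⁻¹³) exceeds Ksp (4.2×10⁻¹⁵), Cd(OH)₂ will precipitate.

Yes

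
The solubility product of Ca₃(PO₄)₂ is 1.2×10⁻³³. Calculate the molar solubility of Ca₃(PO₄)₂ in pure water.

Ca₃(PO₄)₂(s) ⇌ 3 Ca²⁺(aq) + 2 PO₄³⁻(aq)
Call the molar solubility s, so that [Ca²⁺] = 3s and [PO₄³⁻] = 2s.
Ksp = [Ca²⁺]^3[PO₄³⁻]^2 = (3s)^3 · (2s)^2 = 108s^5
108s^5 = 1.2×10⁻³³  ⇒  s^5 = 1.1×10⁻³⁵
Taking the 5th root, s = 1.0×10⁻⁷ mol/L.

1.0×10⁻⁷ M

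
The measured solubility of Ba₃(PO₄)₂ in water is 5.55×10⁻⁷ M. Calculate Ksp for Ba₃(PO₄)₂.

Ksp = 5.69×10⁻³⁰

Ba₃(PO₄)₂(s) ⇌ 3 Ba²⁺(aq) + 2 PO₄³⁻(aq)
Call the molar solubility s, so that [Ba²⁺] = 3s and [PO₄³⁻] = 2s.
Ksp = [Ba²⁺]^3[PO₄³⁻]^2 = (3s)^3 · (2s)^2 = 108s^5
Ksp = 108 × (5.55×10⁻⁷)^5 = 5.69×10⁻³⁰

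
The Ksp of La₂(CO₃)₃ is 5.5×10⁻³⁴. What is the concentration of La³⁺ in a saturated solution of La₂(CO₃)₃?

1.7×10⁻⁷ M

La₂(CO₃)₃(s) ⇌ 2 La³⁺(aq) + 3 CO₃²⁻(aq)
Call the molar solubility s, so that [La³⁺] = 2s and [CO₃²⁻] = 3s.
Ksp = [La³⁺]^2[CO₃²⁻]^3 = (2s)^2 · (3s)^3 = 108s^5 = 5.5×10⁻³⁴
s = 8.7×10⁻⁸ mol/L
[La³⁺] = 2s = 1.7×10⁻⁷ mol/L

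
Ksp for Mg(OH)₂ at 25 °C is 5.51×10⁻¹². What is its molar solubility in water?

Mg(OH)₂(s) ⇌ Mg²⁺(aq) + 2 OH⁻(aq)
Call the molar solubility s, so that [Mg²⁺] = s and [OH⁻] = 2s.
Ksp = [Mg²⁺][OH⁻]^2 = s · (2s)^2 = 4s^3
4s^3 = 5.51×10⁻¹²  ⇒  s^3 = 1.38×10⁻¹²
Taking the 3rd root, s = 1.11×10⁻⁴ mol L⁻¹.

1.11×10⁻⁴ M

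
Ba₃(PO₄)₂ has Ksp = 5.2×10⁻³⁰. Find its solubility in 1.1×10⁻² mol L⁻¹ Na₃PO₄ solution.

1.2×10⁻⁹ M

Ba₃(PO₄)₂(s) ⇌ 3 Ba²⁺(aq) + 2 PO₄³⁻(aq)
The solution already contains PO₄³⁻ at 1.1×10⁻² mol L⁻¹. Let s be the molar solubility of Ba₃(PO₄)₂.
[PO₄³⁻] ≈ 1.1×10⁻² mol L⁻¹ (common ion dominates); [Ba²⁺] = 3s.
Ksp = [Ba²⁺]^3[PO₄³⁻]^2 = (3s)^3(1.1×10⁻²)^2
(3s)^3 = 5.2×10⁻³⁰ / (1.1×10⁻²)^2 = 4.3×10⁻²⁶
s = 1.2×10⁻⁹ mol L⁻¹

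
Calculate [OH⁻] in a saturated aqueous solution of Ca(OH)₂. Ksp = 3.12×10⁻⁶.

Ca(OH)₂(s) ⇌ Ca²⁺(aq) + 2 OH⁻(aq)
With molar solubility s: [Ca²⁺] = s, [OH⁻] = 2s.
Ksp = [Ca²⁺][OH⁻]^2 = s · (2s)^2 = 4s^3 = 3.12×10⁻⁶
s = 9.21×10⁻³ mol/L
[OH⁻] = 2s = 1.84×10⁻² mol/L

1.84×10⁻² M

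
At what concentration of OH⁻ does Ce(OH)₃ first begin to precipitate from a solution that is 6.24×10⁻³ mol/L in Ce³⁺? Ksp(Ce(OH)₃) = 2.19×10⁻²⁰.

1.52×10⁻⁶ M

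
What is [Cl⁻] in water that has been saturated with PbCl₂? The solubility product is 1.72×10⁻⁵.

PbCl₂(s) ⇌ Pb²⁺(aq) + 2 Cl⁻(aq)
Let s be the molar solubility. Then [Pb²⁺] = s and [Cl⁻] = 2s.
Ksp = [Pb²⁺][Cl⁻]^2 = s · (2s)^2 = 4s^3 = 1.72×10⁻⁵
s = 1.63×10⁻² M
[Cl⁻] = 2s = 3.25×10⁻² M

3.25×10⁻² M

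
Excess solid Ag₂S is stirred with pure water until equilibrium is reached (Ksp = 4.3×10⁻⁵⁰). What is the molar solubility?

2.2×10⁻¹⁷ M

Ag₂S(s) ⇌ 2 Ag⁺(aq) + S²⁻(aq)
With molar solubility s: [Ag⁺] = 2s, [S²⁻] = s.
Ksp = [Ag⁺]^2[S²⁻] = (2s)^2 · s = 4s^3
4s^3 = 4.3×10⁻⁵⁰  ⇒  s^3 = 1.1×10⁻⁵⁰
s = 2.2×10⁻¹⁷ M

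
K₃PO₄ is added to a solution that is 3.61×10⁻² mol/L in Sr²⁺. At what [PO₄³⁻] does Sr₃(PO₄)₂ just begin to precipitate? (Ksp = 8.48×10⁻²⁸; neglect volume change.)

Precipitation of each salt begins when its ion product equals Ksp.
Sr₃(PO₄)₂(s) ⇌ 3 Sr²⁺(aq) + 2 PO₄³⁻(aq)
Ksp = [Sr²⁺]^3[PO₄³⁻]^2 = [PO₄³⁻]^2(3.61×10⁻²)^3
[PO₄³⁻]^2 = 8.48×10⁻²⁸ / (3.61×10⁻²)^3 = 1.80×10⁻²³
[PO₄³⁻] = 4.25×10⁻¹² mol/L

4.25×10⁻¹² M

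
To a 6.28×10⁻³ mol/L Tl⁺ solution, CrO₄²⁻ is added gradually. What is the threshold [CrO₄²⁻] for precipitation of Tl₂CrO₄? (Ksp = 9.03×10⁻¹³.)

2.29×10⁻⁸ M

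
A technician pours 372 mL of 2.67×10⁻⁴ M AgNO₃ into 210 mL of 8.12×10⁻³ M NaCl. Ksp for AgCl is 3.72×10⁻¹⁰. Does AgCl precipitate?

The combined volume is 582 mL.
[Ag⁺] = (2.67×10⁻⁴)(372)/582 = 1.71×10⁻⁴ M
[Cl⁻] = (8.12×10⁻³)(210)/582 = 2.93×10⁻³ M
Q = [Ag⁺][Cl⁻] = 5.00×10⁻⁷
Q = 5.00×10⁻⁷ > Ksp = 3.72×10⁻¹⁰, so the solution is supersaturated and AgCl precipitates.

Yes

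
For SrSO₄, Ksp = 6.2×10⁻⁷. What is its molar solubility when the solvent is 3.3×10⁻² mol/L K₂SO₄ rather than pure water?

SrSO₄(s) ⇌ Sr²⁺(aq) + SO₄²⁻(aq)
Let s be the solubility of SrSO₄ here. The common ion gives [SO₄²⁻] ≈ 3.3×10⁻² mol/L, and [Sr²⁺] = s.
Ksp = [Sr²⁺][SO₄²⁻] = s(3.3×10⁻²)
s = 6.2×10⁻⁷ / (3.3×10⁻²) = 1.9×10⁻⁵
s = 1.9×10⁻⁵ mol/L

1.9×10⁻⁵ M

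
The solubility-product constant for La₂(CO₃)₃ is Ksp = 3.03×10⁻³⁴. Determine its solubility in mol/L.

La₂(CO₃)₃(s) ⇌ 2 La³⁺(aq) + 3 CO₃²⁻(aq)
If s mol/L of La₂(CO₃)₃ dissolves, [La³⁺] = 2s and [CO₃²⁻] = 3s.
Ksp = [La³⁺]^2[CO₃²⁻]^3 = (2s)^2 · (3s)^3 = 108s^5
108s^5 = 3.03×10⁻³⁴  ⇒  s^5 = 2.81×10⁻³⁶
Taking the 5th root, s = 7.76×10⁻⁸ mol/L.

7.76×10⁻⁸ M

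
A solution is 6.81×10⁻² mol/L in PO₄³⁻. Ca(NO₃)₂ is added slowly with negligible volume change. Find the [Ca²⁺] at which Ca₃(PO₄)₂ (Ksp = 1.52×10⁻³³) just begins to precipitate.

6.89×10⁻¹¹ M

The threshold for precipitation is Q = Ksp.
Ca₃(PO₄)₂(s) ⇌ 3 Ca²⁺(aq) + 2 PO₄³⁻(aq)
Ksp = [Ca²⁺]^3[PO₄³⁻]^2 = [Ca²⁺]^3(6.81×10⁻²)^2
[Ca²⁺]^3 = 1.52×10⁻³³ / (6.81×10⁻²)^2 = 3.28×10⁻³¹
[Ca²⁺] = 6.89×10⁻¹¹ mol/L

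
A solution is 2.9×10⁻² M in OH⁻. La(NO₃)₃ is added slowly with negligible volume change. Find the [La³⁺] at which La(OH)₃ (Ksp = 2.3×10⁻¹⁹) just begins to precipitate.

Precipitation of each salt begins when its ion product equals Ksp.
La(OH)₃(s) ⇌ La³⁺(aq) + 3 OH⁻(aq)
Ksp = [La³⁺][OH⁻]^3 = [La³⁺](2.9×10⁻²)^3
[La³⁺] = 2.3×10⁻¹⁹ / (2.9×10⁻²)^3 = 9.4×10⁻¹⁵
[La³⁺] = 9.4×10⁻¹⁵ M

9.4×10⁻¹⁵ M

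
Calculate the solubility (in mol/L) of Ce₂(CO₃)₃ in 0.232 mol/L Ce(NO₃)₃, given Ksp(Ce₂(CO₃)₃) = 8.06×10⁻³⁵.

3.81×10⁻¹² M

Ce₂(CO₃)₃(s) ⇌ 2 Ce³⁺(aq) + 3 CO₃²⁻(aq)
With Ce³⁺ already at 0.232 mol/L and s small, take [Ce³⁺] ≈ 0.232 mol/L and [CO₃²⁻] = 3s.
Ksp = [Ce³⁺]^2[CO₃²⁻]^3 = (0.232)^2(3s)^3
(3s)^3 = 8.06×10⁻³⁵ / (0.232)^2 = 1.50×10⁻³³
s = 3.81×10⁻¹² mol/L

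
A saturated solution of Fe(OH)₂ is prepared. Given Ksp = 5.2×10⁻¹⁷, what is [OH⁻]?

4.7×10⁻⁶ M

Fe(OH)₂(s) ⇌ Fe²⁺(aq) + 2 OH⁻(aq)
Let s be the molar solubility. Then [Fe²⁺] = s and [OH⁻] = 2s.
Ksp = [Fe²⁺][OH⁻]^2 = s · (2s)^2 = 4s^3 = 5.2×10⁻¹⁷
s = 2.4×10⁻⁶ mol/L
[OH⁻] = 2s = 4.7×10⁻⁶ mol/L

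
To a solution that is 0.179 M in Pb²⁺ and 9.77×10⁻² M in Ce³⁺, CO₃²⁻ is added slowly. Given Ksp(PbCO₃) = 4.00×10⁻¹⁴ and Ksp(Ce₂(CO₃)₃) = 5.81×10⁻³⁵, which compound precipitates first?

PbCO₃

The threshold for precipitation is Q = Ksp.
For PbCO₃: [CO₃²⁻] = (Ksp/[Pb²⁺]) = 2.23×10⁻¹³ M
For Ce₂(CO₃)₃: [CO₃²⁻] = (Ksp/[Ce³⁺]^2)^(1/3) = 1.83×10⁻¹¹ M
PbCO₃ requires the lower [CO₃²⁻], so it precipitates first.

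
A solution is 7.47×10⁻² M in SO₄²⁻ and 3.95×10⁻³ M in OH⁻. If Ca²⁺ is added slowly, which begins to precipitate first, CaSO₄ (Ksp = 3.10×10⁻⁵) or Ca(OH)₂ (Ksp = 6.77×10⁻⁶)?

CaSO₄

A salt starts to precipitate once the ion product Q reaches its Ksp.
For CaSO₄: [Ca²⁺] = (Ksp/[SO₄²⁻]) = 4.15×10⁻⁴ M
For Ca(OH)₂: [Ca²⁺] = (Ksp/[OH⁻]^2) = 0.434 M
CaSO₄ requires the lower [Ca²⁺], so it precipitates first.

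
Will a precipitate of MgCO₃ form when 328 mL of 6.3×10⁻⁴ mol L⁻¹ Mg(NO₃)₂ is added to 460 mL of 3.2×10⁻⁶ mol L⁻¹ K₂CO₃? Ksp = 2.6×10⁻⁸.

The combined volume is 788 mL.
[Mg²⁺] = (6.3×10⁻⁴)(328)/788 = 2.6×10⁻⁴ mol L⁻¹
[CO₃²⁻] = (3.2×10⁻⁶)(460)/788 = 1.9×10⁻⁶ mol L⁻¹
Q = [Mg²⁺][CO₃²⁻] = 4.9×10⁻¹⁰
Since Q (4.9×10⁻¹⁰) is less than Ksp (2.6×10⁻⁸), no MgCO₃ precipitates.

No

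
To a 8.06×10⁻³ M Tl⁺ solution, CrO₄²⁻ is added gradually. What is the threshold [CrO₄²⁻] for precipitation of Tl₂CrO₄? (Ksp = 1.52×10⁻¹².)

The threshold for precipitation is Q = Ksp.
Tl₂CrO₄(s) ⇌ 2 Tl⁺(aq) + CrO₄²⁻(aq)
Ksp = [Tl⁺]^2[CrO₄²⁻] = [CrO₄²⁻](8.06×10⁻³)^2
[CrO₄²⁻] = 1.52×10⁻¹² / (8.06×10⁻³)^2 = 2.34×10⁻⁸
[CrO₄²⁻] = 2.34×10⁻⁸ M

2.34×10⁻⁸ M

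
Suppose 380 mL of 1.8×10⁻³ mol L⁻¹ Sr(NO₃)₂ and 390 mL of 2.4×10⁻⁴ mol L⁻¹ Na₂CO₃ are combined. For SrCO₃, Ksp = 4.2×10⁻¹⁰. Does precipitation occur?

After mixing, V = 380 mL + 390 mL = 770 mL.
[Sr²⁺] = (1.8×10⁻³)(380)/770 = 8.9×10⁻⁴ mol L⁻¹
[CO₃²⁻] = (2.4×10⁻⁴)(390)/770 = 1.2×10⁻⁴ mol L⁻¹
Q = [Sr²⁺][CO₃²⁻] = 1.1×10⁻⁷
Since Q (1.1×10⁻⁷) exceeds Ksp (4.2×10⁻¹⁰), SrCO₃ will precipitate.

Yes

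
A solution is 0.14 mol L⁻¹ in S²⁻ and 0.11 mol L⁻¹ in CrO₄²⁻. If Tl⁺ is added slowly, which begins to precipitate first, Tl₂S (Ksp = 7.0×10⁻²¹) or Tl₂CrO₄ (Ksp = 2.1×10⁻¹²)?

Each salt precipitates once Q = Ksp for that salt.
For Tl₂S: [Tl⁺] = (Ksp/[S²⁻])^(1/2) = 2.2×10⁻¹⁰ mol L⁻¹
For Tl₂CrO₄: [Tl⁺] = (Ksp/[CrO₄²⁻])^(1/2) = 4.4×10⁻⁶ mol L⁻¹
Since Tl₂S needs less Tl⁺ to reach saturation, it precipitates first.

Tl₂S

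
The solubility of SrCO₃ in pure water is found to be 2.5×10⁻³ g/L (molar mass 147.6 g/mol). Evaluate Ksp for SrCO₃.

Molar solubility s = (2.5×10⁻³ g/L) / (147.6 g/mol) = 1.694×10⁻⁵ mol/L
SrCO₃(s) ⇌ Sr²⁺(aq) + CO₃²⁻(aq)
For each mole of SrCO₃ that dissolves per liter, [Sr²⁺] = s and [CO₃²⁻] = s; let s denote this solubility.
Ksp = [Sr²⁺][CO₃²⁻] = s · s = s^2
Ksp = (1.694×10⁻⁵)^2 = 2.9×10⁻¹⁰

Ksp = 2.9×10⁻¹⁰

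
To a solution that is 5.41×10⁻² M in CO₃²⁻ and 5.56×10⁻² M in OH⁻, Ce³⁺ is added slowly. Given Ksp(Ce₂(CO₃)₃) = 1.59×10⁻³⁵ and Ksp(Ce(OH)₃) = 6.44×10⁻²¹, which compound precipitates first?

A salt starts to precipitate once the ion product Q reaches its Ksp.
For Ce₂(CO₃)₃: [Ce³⁺] = (Ksp/[CO₃²⁻]^3)^(1/2) = 3.17×10⁻¹⁶ M
For Ce(OH)₃: [Ce³⁺] = (Ksp/[OH⁻]^3) = 3.75×10⁻¹⁷ M
Ce(OH)₃ requires the lower [Ce³⁺], so it precipitates first.

Ce(OH)₃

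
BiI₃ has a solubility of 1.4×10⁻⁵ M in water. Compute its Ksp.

Ksp = 1.0×10⁻¹⁸

BiI₃(s) ⇌ Bi³⁺(aq) + 3 I⁻(aq)
For each mole of BiI₃ that dissolves per liter, [Bi³⁺] = s and [I⁻] = 3s; let s denote this solubility.
Ksp = [Bi³⁺][I⁻]^3 = s · (3s)^3 = 27s^4
Ksp = 27 × (1.4×10⁻⁵)^4 = 1.0×10⁻¹⁸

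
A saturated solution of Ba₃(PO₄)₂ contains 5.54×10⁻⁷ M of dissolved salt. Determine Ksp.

Ba₃(PO₄)₂(s) ⇌ 3 Ba²⁺(aq) + 2 PO₄³⁻(aq)
With molar solubility s: [Ba²⁺] = 3s, [PO₄³⁻] = 2s.
Ksp = [Ba²⁺]^3[PO₄³⁻]^2 = (3s)^3 · (2s)^2 = 108s^5
Ksp = 108 × (5.54×10⁻⁷)^5 = 5.64×10⁻³⁰

Ksp = 5.64×10⁻³⁰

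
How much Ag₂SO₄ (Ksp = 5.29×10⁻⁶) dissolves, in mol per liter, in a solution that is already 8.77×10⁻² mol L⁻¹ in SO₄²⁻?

3.88×10⁻³ M

Ag₂SO₄(s) ⇌ 2 Ag⁺(aq) + SO₄²⁻(aq)
SO₄²⁻ is already present at 8.77×10⁻² mol L⁻¹. If s mol/L of Ag₂SO₄ dissolves, [Ag⁺] = 2s while [SO₄²⁻] ≈ 8.77×10⁻² mol L⁻¹.
Ksp = [Ag⁺]^2[SO₄²⁻] = (2s)^2(8.77×10⁻²)
(2s)^2 = 5.29×10⁻⁶ / (8.77×10⁻²) = 6.03×10⁻⁵
s = 3.88×10⁻³ mol L⁻¹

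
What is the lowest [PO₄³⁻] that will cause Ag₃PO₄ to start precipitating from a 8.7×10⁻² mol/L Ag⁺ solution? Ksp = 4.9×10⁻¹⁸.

7.4×10⁻¹⁵ M

Precipitation of each salt begins when its ion product equals Ksp.
Ag₃PO₄(s) ⇌ 3 Ag⁺(aq) + PO₄³⁻(aq)
Ksp = [Ag⁺]^3[PO₄³⁻] = [PO₄³⁻](8.7×10⁻²)^3
[PO₄³⁻] = 4.9×10⁻¹⁸ / (8.7×10⁻²)^3 = 7.4×10⁻¹⁵
[PO₄³⁻] = 7.4×10⁻¹⁵ mol/L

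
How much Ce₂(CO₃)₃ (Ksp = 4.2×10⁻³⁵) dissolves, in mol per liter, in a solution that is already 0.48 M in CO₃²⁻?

9.7×10⁻¹⁸ M

Ce₂(CO₃)₃(s) ⇌ 2 Ce³⁺(aq) + 3 CO₃²⁻(aq)
With CO₃²⁻ already at 0.48 M and s small, take [CO₃²⁻] ≈ 0.48 M and [Ce³⁺] = 2s.
Ksp = [Ce³⁺]^2[CO₃²⁻]^3 = (2s)^2(0.48)^3
(2s)^2 = 4.2×10⁻³⁵ / (0.48)^3 = 3.8×10⁻³⁴
s = 9.7×10⁻¹⁸ M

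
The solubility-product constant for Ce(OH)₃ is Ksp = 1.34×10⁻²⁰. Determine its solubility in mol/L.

Ce(OH)₃(s) ⇌ Ce³⁺(aq) + 3 OH⁻(aq)
With molar solubility s: [Ce³⁺] = s, [OH⁻] = 3s.
Ksp = [Ce³⁺][OH⁻]^3 = s · (3s)^3 = 27s^4
27s^4 = 1.34×10⁻²⁰  ⇒  s^4 = 4.96×10⁻²²
Taking the 4th root, s = 4.72×10⁻⁶ mol L⁻¹.

4.72×10⁻⁶ M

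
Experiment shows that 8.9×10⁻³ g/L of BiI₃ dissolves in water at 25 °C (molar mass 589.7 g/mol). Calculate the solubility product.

s = (8.9×10⁻³ g L⁻¹)/(589.7 g mol⁻¹) = 1.509×10⁻⁵ M
BiI₃(s) ⇌ Bi³⁺(aq) + 3 I⁻(aq)
If s mol/L of BiI₃ dissolves, [Bi³⁺] = s and [I⁻] = 3s.
Ksp = [Bi³⁺][I⁻]^3 = s · (3s)^3 = 27s^4
Ksp = 27 × (1.509×10⁻⁵)^4 = 1.4×10⁻¹⁸

Ksp = 1.4×10⁻¹⁸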